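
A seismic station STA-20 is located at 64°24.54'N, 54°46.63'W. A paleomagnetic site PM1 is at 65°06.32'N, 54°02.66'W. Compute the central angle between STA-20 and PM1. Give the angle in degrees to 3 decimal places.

0.763°

STA-20: φ = +64.40900°, λ = -54.77717°
PM1: φ = +65.10533°, λ = -54.04433°
Δφ = 0.6963°,  Δλ = 0.7328°
a = sin²(Δφ/2) + cos φ₁ cos φ₂ sin²(Δλ/2) = 0.000044
c = 2·arcsin(√a) = 0.013321 rad = 0.7632°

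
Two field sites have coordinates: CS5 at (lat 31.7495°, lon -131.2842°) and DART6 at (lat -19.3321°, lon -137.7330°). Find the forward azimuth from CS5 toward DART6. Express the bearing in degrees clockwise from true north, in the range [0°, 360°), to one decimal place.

Δλ = -6.4488°
y = sin Δλ · cos φ₂ = -0.105982
x = cos φ₁ sin φ₂ − sin φ₁ cos φ₂ cos Δλ = -0.774900
θ = atan2(y, x) = -172.2120° → 187.7880° (mod 360°)

187.8°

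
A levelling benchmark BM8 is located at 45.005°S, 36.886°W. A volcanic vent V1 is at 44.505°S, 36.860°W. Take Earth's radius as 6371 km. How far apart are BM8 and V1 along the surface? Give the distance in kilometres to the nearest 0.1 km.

Δφ = 0.5000°,  Δλ = 0.0260°
a = sin²(Δφ/2) + cos φ₁ cos φ₂ sin²(Δλ/2) = 0.000019
c = 2·arcsin(√a) = 0.008733 rad = 0.5003°
d = R·c = 6371 × 0.008733 = 55.6 km

55.6 km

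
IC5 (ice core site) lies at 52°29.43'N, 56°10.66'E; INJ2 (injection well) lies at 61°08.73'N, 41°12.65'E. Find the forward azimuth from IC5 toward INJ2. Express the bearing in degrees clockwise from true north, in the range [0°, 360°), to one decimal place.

IC5: φ = +52.49050°, λ = +56.17767°
INJ2: φ = +61.14550°, λ = +41.21083°
Δλ = -14.9668°
y = sin Δλ · cos φ₂ = -0.124633
x = cos φ₁ sin φ₂ − sin φ₁ cos φ₂ cos Δλ = 0.163471
θ = atan2(y, x) = -37.3224° → 322.6776° (mod 360°)

322.7°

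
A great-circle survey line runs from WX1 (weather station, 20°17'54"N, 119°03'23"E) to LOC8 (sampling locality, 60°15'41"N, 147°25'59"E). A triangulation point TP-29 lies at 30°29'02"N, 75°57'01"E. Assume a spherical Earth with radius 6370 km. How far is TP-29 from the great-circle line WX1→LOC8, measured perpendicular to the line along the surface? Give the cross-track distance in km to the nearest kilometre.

4433 km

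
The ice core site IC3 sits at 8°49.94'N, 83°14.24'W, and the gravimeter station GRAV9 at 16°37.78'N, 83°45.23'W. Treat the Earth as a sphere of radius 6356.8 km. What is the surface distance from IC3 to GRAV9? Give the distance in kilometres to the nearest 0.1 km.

IC3: φ = +8.83233°, λ = -83.23733°
GRAV9: φ = +16.62967°, λ = -83.75383°
Δφ = 7.7973°,  Δλ = -0.5165°
a = sin²(Δφ/2) + cos φ₁ cos φ₂ sin²(Δλ/2) = 0.004642
c = 2·arcsin(√a) = 0.136372 rad = 7.8136°
d = R·c = 6356.8 × 0.136372 = 866.9 km

866.9 km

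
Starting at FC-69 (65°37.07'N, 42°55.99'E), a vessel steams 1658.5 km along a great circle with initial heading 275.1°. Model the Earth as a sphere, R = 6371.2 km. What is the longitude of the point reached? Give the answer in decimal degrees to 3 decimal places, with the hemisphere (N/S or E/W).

FC-69: φ = +65.61783°, λ = +42.93317°
δ = d/R = 1658.5/6371.2 = 0.260312 rad
φ₂ = arcsin(sin φ₁ cos δ + cos φ₁ sin δ cos θ)
   = arcsin(0.91081·0.96631 + 0.41282·0.25738·0.08889) = 62.81951°
λ₂ = λ₁ + atan2(sin θ sin δ cos φ₁, cos δ − sin φ₁ sin φ₂) = 8.79287°

8.793°E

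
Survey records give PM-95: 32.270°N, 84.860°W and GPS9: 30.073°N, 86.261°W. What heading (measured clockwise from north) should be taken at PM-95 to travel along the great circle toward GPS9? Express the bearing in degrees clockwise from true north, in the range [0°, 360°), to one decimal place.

209.0°

Δλ = -1.4010°
y = sin Δλ · cos φ₂ = -0.021158
x = cos φ₁ sin φ₂ − sin φ₁ cos φ₂ cos Δλ = -0.038197
θ = atan2(y, x) = -151.0169° → 208.9831° (mod 360°)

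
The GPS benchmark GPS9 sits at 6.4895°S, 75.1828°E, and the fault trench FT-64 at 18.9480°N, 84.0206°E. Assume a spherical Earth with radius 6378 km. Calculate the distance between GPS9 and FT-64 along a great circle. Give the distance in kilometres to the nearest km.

Δφ = 25.4375°,  Δλ = 8.8378°
a = sin²(Δφ/2) + cos φ₁ cos φ₂ sin²(Δλ/2) = 0.054052
c = 2·arcsin(√a) = 0.469274 rad = 26.8874°
d = R·c = 6378 × 0.469274 = 2993.0 km

2993 km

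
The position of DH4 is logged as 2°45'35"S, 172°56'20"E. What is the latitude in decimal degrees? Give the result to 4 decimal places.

2° + 45′/60 + 35″/3600 = 2 + 0.75000 + 0.00972 = 2.7597°

2.7597°S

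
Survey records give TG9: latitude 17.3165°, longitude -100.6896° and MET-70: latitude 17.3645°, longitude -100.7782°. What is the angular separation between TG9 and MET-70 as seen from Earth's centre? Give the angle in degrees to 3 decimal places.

0.097°

Δφ = 0.0480°,  Δλ = -0.0886°
a = sin²(Δφ/2) + cos φ₁ cos φ₂ sin²(Δλ/2) = 0.000001
c = 2·arcsin(√a) = 0.001697 rad = 0.0972°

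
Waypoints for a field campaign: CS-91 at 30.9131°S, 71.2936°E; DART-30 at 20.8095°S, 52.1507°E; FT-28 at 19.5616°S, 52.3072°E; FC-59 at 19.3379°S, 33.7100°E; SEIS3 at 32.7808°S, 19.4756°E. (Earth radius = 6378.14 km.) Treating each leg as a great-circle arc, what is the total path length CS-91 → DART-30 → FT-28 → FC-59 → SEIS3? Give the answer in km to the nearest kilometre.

CS-91→DART-30: c = 0.347739 rad, d = 2217.93 km
DART-30→FT-28: c = 0.021930 rad, d = 139.87 km
FT-28→FC-59: c = 0.305934 rad, d = 1951.29 km
FC-59→SEIS3: c = 0.323132 rad, d = 2060.98 km
Total = 2217.93 + 139.87 + 1951.29 + 2060.98 = 6370.07 km

6370 km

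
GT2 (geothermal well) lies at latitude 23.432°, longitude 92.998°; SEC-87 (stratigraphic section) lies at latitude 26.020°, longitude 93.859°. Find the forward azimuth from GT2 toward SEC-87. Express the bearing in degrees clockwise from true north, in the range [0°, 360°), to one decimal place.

Δλ = 0.8610°
y = sin Δλ · cos φ₂ = 0.013504
x = cos φ₁ sin φ₂ − sin φ₁ cos φ₂ cos Δλ = 0.045194
θ = atan2(y, x) = 16.6357° → 16.6357° (mod 360°)

16.6°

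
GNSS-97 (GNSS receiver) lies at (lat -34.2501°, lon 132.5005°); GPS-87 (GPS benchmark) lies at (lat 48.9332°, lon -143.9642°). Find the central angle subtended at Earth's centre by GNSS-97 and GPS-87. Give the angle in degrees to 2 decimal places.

Δφ = 83.1833°,  Δλ = 83.5353°
a = sin²(Δφ/2) + cos φ₁ cos φ₂ sin²(Δλ/2) = 0.681593
c = 2·arcsin(√a) = 1.942481 rad = 111.2960°

111.30°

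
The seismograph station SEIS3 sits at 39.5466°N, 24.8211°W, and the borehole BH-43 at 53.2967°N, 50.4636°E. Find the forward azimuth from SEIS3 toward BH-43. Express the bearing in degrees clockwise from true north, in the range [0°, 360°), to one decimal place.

47.9°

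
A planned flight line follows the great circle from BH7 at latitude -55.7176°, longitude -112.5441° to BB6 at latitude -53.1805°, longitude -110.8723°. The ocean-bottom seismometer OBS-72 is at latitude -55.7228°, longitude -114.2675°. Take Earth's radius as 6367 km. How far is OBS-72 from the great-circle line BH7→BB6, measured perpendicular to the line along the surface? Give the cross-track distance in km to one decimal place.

99.5 km

δ₁₃ = central angle BH7→OBS-72 = 0.016941 rad  (haversine)
θ₁₃ = bearing BH7→OBS-72 = 268.981°,  θ₁₂ = bearing BH7→BB6 = 21.646°
dₓₜ = R·arcsin(sin δ₁₃ · sin(θ₁₃ − θ₁₂)) = 6367·arcsin(0.01694·sin(247.335°)) = -99.535 km
|dₓₜ| = 99.535 km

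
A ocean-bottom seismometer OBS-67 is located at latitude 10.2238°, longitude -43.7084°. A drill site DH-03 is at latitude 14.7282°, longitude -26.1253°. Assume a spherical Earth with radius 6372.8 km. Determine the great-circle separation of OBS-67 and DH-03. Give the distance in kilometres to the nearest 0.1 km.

Δφ = 4.5044°,  Δλ = 17.5831°
a = sin²(Δφ/2) + cos φ₁ cos φ₂ sin²(Δλ/2) = 0.023778
c = 2·arcsin(√a) = 0.309639 rad = 17.7410°
d = R·c = 6372.8 × 0.309639 = 1973.3 km

1973.3 km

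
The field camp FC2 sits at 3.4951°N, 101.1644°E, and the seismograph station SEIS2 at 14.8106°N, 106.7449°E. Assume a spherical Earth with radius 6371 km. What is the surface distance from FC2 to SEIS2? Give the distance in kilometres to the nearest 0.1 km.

Δφ = 11.3155°,  Δλ = 5.5805°
a = sin²(Δφ/2) + cos φ₁ cos φ₂ sin²(Δλ/2) = 0.012006
c = 2·arcsin(√a) = 0.219584 rad = 12.5812°
d = R·c = 6371 × 0.219584 = 1399.0 km

1399.0 km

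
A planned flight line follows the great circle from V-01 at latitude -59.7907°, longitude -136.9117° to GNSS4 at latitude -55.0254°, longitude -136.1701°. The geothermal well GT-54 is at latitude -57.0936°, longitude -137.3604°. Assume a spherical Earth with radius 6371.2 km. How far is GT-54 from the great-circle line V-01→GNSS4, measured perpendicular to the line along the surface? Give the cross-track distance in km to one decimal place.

δ₁₃ = central angle V-01→GT-54 = 0.047251 rad  (haversine)
θ₁₃ = bearing V-01→GT-54 = 354.832°,  θ₁₂ = bearing V-01→GNSS4 = 5.106°
dₓₜ = R·arcsin(sin δ₁₃ · sin(θ₁₃ − θ₁₂)) = 6371.2·arcsin(0.04723·sin(349.726°)) = -53.672 km
|dₓₜ| = 53.672 km

53.7 km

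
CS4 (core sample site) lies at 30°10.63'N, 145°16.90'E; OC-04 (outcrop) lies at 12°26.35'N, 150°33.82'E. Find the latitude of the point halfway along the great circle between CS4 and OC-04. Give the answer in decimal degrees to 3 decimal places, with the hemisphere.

CS4: φ = +30.17717°, λ = +145.28167°
OC-04: φ = +12.43917°, λ = +150.56367°
Bx = cos φ₂ cos Δλ = 0.972379,  By = cos φ₂ sin Δλ = 0.089897
φₘ = atan2(sin φ₁ + sin φ₂, √((cos φ₁ + Bx)² + By²)) = 21.32871°
λₘ = λ₁ + atan2(By, cos φ₁ + Bx) = 148.08352°

21.329°N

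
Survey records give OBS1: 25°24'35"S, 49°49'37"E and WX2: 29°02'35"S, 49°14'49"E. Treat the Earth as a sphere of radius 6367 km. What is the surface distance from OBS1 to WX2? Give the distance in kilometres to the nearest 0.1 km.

407.8 km

OBS1: φ = -25.40972°, λ = +49.82694°
WX2: φ = -29.04306°, λ = +49.24694°
Δφ = -3.6333°,  Δλ = -0.5800°
a = sin²(Δφ/2) + cos φ₁ cos φ₂ sin²(Δλ/2) = 0.001025
c = 2·arcsin(√a) = 0.064049 rad = 3.6697°
d = R·c = 6367 × 0.064049 = 407.8 km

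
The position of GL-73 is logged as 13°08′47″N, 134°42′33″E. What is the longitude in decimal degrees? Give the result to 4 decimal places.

134° + 42′/60 + 33″/3600 = 134 + 0.70000 + 0.00917 = 134.7092°

134.7092°E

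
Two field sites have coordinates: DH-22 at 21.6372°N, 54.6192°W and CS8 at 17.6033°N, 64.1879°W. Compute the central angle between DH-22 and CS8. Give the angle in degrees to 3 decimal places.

Δφ = -4.0339°,  Δλ = -9.5687°
a = sin²(Δφ/2) + cos φ₁ cos φ₂ sin²(Δλ/2) = 0.007402
c = 2·arcsin(√a) = 0.172285 rad = 9.8712°

9.871°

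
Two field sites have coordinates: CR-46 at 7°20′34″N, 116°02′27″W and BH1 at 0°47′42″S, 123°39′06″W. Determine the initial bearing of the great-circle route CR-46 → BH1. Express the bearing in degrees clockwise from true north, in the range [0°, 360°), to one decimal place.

223.3°

CR-46: φ = +7.34278°, λ = -116.04083°
BH1: φ = -0.79500°, λ = -123.65167°
Δλ = -7.6108°
y = sin Δλ · cos φ₂ = -0.132431
x = cos φ₁ sin φ₂ − sin φ₁ cos φ₂ cos Δλ = -0.140428
θ = atan2(y, x) = -136.6788° → 223.3212° (mod 360°)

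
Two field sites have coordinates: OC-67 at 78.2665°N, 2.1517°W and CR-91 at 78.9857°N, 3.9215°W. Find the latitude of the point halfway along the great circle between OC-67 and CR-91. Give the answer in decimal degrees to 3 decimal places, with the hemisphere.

Bx = cos φ₂ cos Δλ = 0.190963,  By = cos φ₂ sin Δλ = -0.005900
φₘ = atan2(sin φ₁ + sin φ₂, √((cos φ₁ + Bx)² + By²)) = 78.62742°
λₘ = λ₁ + atan2(By, cos φ₁ + Bx) = -3.00899°

78.627°N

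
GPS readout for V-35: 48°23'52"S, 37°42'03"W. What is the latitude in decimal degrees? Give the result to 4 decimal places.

48° + 23′/60 + 52″/3600 = 48 + 0.38333 + 0.01444 = 48.3978°

48.3978°S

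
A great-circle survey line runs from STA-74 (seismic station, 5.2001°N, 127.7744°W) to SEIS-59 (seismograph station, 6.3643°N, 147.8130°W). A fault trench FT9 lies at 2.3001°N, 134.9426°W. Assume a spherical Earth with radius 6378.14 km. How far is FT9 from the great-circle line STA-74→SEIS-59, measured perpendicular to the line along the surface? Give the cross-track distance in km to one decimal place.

δ₁₃ = central angle STA-74→FT9 = 0.134698 rad  (haversine)
θ₁₃ = bearing STA-74→FT9 = 248.194°,  θ₁₂ = bearing STA-74→SEIS-59 = 274.328°
dₓₜ = R·arcsin(sin δ₁₃ · sin(θ₁₃ − θ₁₂)) = 6378.14·arcsin(0.13429·sin(-26.134°)) = -377.496 km
|dₓₜ| = 377.496 km

377.5 km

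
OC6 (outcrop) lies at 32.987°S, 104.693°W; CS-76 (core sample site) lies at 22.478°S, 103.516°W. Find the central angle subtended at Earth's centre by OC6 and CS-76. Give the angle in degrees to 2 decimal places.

10.56°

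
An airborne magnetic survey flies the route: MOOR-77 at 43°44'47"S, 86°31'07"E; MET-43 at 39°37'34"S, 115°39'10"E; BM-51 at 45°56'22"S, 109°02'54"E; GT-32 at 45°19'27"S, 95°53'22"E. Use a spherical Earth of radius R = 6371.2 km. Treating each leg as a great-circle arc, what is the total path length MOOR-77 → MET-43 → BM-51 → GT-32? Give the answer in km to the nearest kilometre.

MOOR-77: φ = -43.74639°, λ = +86.51861°
MET-43: φ = -39.62611°, λ = +115.65278°
BM-51: φ = -45.93944°, λ = +109.04833°
GT-32: φ = -45.32417°, λ = +95.88944°
MOOR-77→MET-43: c = 0.384412 rad, d = 2449.17 km
MET-43→BM-51: c = 0.138813 rad, d = 884.41 km
BM-51→GT-32: c = 0.160773 rad, d = 1024.32 km
Total = 2449.17 + 884.41 + 1024.32 = 4357.89 km

4358 km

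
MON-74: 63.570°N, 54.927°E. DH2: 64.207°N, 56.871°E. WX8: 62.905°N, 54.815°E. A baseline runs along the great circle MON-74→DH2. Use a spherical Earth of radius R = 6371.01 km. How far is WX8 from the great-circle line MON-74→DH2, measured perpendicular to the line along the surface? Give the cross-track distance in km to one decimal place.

55.2 km

δ₁₃ = central angle MON-74→WX8 = 0.011640 rad  (haversine)
θ₁₃ = bearing MON-74→WX8 = 184.387°,  θ₁₂ = bearing MON-74→DH2 = 52.462°
dₓₜ = R·arcsin(sin δ₁₃ · sin(θ₁₃ − θ₁₂)) = 6371.01·arcsin(0.01164·sin(131.925°)) = 55.174 km
|dₓₜ| = 55.174 km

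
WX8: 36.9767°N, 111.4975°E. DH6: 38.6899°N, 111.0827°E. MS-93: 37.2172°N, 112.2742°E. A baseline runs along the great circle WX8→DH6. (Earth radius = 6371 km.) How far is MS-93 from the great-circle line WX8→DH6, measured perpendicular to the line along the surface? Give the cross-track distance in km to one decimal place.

72.6 km

δ₁₃ = central angle WX8→MS-93 = 0.011599 rad  (haversine)
θ₁₃ = bearing WX8→MS-93 = 68.549°,  θ₁₂ = bearing WX8→DH6 = 349.301°
dₓₜ = R·arcsin(sin δ₁₃ · sin(θ₁₃ − θ₁₂)) = 6371·arcsin(0.01160·sin(-280.752°)) = 72.597 km
|dₓₜ| = 72.597 km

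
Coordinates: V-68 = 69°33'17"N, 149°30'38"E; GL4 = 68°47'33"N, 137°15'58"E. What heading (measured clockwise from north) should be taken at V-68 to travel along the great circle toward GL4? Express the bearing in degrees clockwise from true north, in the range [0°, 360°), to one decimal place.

265.8°

V-68: φ = +69.55472°, λ = +149.51056°
GL4: φ = +68.79250°, λ = +137.26611°
Δλ = -12.2444°
y = sin Δλ · cos φ₂ = -0.076720
x = cos φ₁ sin φ₂ − sin φ₁ cos φ₂ cos Δλ = -0.005592
θ = atan2(y, x) = -94.1689° → 265.8311° (mod 360°)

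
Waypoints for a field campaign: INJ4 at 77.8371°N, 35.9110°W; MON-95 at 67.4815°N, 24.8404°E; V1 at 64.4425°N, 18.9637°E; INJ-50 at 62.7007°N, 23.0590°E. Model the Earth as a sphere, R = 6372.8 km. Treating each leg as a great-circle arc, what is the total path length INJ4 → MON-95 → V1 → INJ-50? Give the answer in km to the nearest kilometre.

INJ4→MON-95: c = 0.340926 rad, d = 2172.65 km
MON-95→V1: c = 0.067461 rad, d = 429.92 km
V1→INJ-50: c = 0.043987 rad, d = 280.32 km
Total = 2172.65 + 429.92 + 280.32 = 2882.89 km

2883 km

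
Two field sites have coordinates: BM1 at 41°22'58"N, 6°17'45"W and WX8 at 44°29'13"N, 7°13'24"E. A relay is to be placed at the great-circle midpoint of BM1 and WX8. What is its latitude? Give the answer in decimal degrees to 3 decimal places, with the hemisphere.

43.134°N

BM1: φ = +41.38278°, λ = -6.29583°
WX8: φ = +44.48694°, λ = +7.22333°
Bx = cos φ₂ cos Δλ = 0.693643,  By = cos φ₂ sin Δλ = 0.166774
φₘ = atan2(sin φ₁ + sin φ₂, √((cos φ₁ + Bx)² + By²)) = 43.13410°
λₘ = λ₁ + atan2(By, cos φ₁ + Bx) = 0.29255°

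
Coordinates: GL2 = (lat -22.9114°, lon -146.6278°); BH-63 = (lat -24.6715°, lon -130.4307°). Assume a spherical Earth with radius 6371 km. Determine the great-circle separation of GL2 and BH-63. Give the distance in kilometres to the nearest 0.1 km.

1658.6 km

Δφ = -1.7601°,  Δλ = 16.1971°
a = sin²(Δφ/2) + cos φ₁ cos φ₂ sin²(Δλ/2) = 0.016848
c = 2·arcsin(√a) = 0.260331 rad = 14.9159°
d = R·c = 6371 × 0.260331 = 1658.6 km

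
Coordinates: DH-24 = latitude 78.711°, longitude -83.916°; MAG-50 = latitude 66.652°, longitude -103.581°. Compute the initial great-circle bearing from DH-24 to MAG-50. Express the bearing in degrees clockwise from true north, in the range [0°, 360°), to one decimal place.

215.6°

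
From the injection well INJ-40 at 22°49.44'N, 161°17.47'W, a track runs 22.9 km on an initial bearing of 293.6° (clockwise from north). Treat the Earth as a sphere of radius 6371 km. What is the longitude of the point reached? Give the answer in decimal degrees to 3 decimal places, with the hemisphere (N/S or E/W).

161.496°W

INJ-40: φ = +22.82400°, λ = -161.29117°
δ = d/R = 22.9/6371 = 0.003594 rad
φ₂ = arcsin(sin φ₁ cos δ + cos φ₁ sin δ cos θ)
   = arcsin(0.38790·0.99999 + 0.92170·0.00359·0.40035) = 22.90632°
λ₂ = λ₁ + atan2(sin θ sin δ cos φ₁, cos δ − sin φ₁ sin φ₂) = -161.49604°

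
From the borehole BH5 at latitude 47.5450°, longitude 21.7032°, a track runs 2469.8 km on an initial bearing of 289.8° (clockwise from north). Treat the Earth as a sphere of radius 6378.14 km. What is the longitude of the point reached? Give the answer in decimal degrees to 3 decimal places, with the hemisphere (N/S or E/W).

δ = d/R = 2469.8/6378.14 = 0.387229 rad
φ₂ = arcsin(sin φ₁ cos δ + cos φ₁ sin δ cos θ)
   = arcsin(0.73781·0.92596 + 0.67501·0.37762·0.33874) = 50.31118°
λ₂ = λ₁ + atan2(sin θ sin δ cos φ₁, cos δ − sin φ₁ sin φ₂) = -12.10099°

12.101°W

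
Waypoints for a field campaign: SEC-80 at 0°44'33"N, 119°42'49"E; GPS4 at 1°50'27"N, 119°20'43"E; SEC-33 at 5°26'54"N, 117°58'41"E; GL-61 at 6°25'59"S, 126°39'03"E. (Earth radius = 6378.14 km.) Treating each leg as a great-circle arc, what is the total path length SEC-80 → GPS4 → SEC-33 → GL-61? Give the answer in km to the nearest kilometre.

2195 km

SEC-80: φ = +0.74250°, λ = +119.71361°
GPS4: φ = +1.84083°, λ = +119.34528°
SEC-33: φ = +5.44833°, λ = +117.97806°
GL-61: φ = -6.43306°, λ = +126.65083°
SEC-80→GPS4: c = 0.020218 rad, d = 128.95 km
GPS4→SEC-33: c = 0.067314 rad, d = 429.34 km
SEC-33→GL-61: c = 0.256575 rad, d = 1636.47 km
Total = 128.95 + 429.34 + 1636.47 = 2194.77 km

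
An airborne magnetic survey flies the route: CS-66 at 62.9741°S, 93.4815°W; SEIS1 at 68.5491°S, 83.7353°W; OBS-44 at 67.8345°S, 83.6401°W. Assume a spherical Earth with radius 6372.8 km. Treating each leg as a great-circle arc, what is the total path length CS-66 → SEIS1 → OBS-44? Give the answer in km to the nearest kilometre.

841 km

CS-66→SEIS1: c = 0.119473 rad, d = 761.38 km
SEIS1→OBS-44: c = 0.012487 rad, d = 79.58 km
Total = 761.38 + 79.58 = 840.96 km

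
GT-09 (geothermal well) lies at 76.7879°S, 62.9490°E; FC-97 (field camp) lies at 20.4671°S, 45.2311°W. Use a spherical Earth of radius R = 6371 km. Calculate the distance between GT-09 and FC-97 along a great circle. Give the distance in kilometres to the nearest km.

8242 km

Δφ = 56.3208°,  Δλ = -108.1801°
a = sin²(Δφ/2) + cos φ₁ cos φ₂ sin²(Δλ/2) = 0.363198
c = 2·arcsin(√a) = 1.293657 rad = 74.1211°
d = R·c = 6371 × 1.293657 = 8241.9 km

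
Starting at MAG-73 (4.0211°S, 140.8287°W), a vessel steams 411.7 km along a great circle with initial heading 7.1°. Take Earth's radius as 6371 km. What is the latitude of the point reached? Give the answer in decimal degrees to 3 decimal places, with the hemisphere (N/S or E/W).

δ = d/R = 411.7/6371 = 0.064621 rad
φ₂ = arcsin(sin φ₁ cos δ + cos φ₁ sin δ cos θ)
   = arcsin(-0.07012·0.99791 + 0.99754·0.06458·0.99233) = -0.34689°
λ₂ = λ₁ + atan2(sin θ sin δ cos φ₁, cos δ − sin φ₁ sin φ₂) = -140.37137°

0.347°S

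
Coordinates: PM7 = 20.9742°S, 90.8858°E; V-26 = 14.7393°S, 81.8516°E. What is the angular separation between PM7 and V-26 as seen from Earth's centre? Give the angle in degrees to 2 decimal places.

Δφ = 6.2349°,  Δλ = -9.0342°
a = sin²(Δφ/2) + cos φ₁ cos φ₂ sin²(Δλ/2) = 0.008559
c = 2·arcsin(√a) = 0.185290 rad = 10.6163°

10.62°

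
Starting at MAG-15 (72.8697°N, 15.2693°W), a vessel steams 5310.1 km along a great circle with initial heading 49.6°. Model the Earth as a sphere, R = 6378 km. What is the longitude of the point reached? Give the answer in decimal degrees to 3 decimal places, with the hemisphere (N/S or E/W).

99.499°E

δ = d/R = 5310.1/6378 = 0.832565 rad
φ₂ = arcsin(sin φ₁ cos δ + cos φ₁ sin δ cos θ)
   = arcsin(0.95564·0.67298 + 0.29455·0.73966·0.64812) = 51.65851°
λ₂ = λ₁ + atan2(sin θ sin δ cos φ₁, cos δ − sin φ₁ sin φ₂) = 99.49936°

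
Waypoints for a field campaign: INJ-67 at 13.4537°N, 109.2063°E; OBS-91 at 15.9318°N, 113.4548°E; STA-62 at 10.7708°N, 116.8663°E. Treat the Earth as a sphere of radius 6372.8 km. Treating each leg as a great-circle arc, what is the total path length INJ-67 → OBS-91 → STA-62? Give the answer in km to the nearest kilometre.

INJ-67→OBS-91: c = 0.083750 rad, d = 533.72 km
OBS-91→STA-62: c = 0.107085 rad, d = 682.43 km
Total = 533.72 + 682.43 = 1216.16 km

1216 km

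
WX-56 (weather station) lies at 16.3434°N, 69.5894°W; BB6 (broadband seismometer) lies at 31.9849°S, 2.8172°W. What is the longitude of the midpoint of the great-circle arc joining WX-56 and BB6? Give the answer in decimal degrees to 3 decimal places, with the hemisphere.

Bx = cos φ₂ cos Δλ = 0.334515,  By = cos φ₂ sin Δλ = 0.779437
φₘ = atan2(sin φ₁ + sin φ₂, √((cos φ₁ + Bx)² + By²)) = -9.33377°
λₘ = λ₁ + atan2(By, cos φ₁ + Bx) = -38.52897°

38.529°W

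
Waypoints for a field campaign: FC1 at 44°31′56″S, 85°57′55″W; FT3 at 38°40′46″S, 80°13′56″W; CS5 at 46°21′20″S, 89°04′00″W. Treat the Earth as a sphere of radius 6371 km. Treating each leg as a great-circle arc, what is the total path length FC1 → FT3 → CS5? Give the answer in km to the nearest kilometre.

FC1: φ = -44.53222°, λ = -85.96528°
FT3: φ = -38.67944°, λ = -80.23222°
CS5: φ = -46.35556°, λ = -89.06667°
FC1→FT3: c = 0.126546 rad, d = 806.23 km
FT3→CS5: c = 0.175457 rad, d = 1117.84 km
Total = 806.23 + 1117.84 = 1924.06 km

1924 km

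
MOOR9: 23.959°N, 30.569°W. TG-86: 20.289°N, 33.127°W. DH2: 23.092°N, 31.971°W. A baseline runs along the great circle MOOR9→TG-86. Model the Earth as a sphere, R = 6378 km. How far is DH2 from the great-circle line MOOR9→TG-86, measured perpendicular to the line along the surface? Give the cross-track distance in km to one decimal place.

67.3 km

δ₁₃ = central angle MOOR9→DH2 = 0.027061 rad  (haversine)
θ₁₃ = bearing MOOR9→DH2 = 236.283°,  θ₁₂ = bearing MOOR9→TG-86 = 213.340°
dₓₜ = R·arcsin(sin δ₁₃ · sin(θ₁₃ − θ₁₂)) = 6378·arcsin(0.02706·sin(22.943°)) = 67.274 km
|dₓₜ| = 67.274 km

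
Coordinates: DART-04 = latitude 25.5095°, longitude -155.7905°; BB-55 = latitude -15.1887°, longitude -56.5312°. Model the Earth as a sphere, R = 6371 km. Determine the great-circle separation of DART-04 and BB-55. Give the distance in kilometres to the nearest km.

Δφ = -40.6982°,  Δλ = 99.2593°
a = sin²(Δφ/2) + cos φ₁ cos φ₂ sin²(Δλ/2) = 0.626488
c = 2·arcsin(√a) = 1.826552 rad = 104.6537°
d = R·c = 6371 × 1.826552 = 11637.0 km

11637 km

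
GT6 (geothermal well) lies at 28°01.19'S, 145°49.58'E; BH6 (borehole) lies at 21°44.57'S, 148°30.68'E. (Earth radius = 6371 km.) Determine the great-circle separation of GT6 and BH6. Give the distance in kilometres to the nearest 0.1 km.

748.6 km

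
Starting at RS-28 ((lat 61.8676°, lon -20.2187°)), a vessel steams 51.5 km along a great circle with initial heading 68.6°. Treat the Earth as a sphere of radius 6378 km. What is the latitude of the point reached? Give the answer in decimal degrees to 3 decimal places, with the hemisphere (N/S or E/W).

δ = d/R = 51.5/6378 = 0.008075 rad
φ₂ = arcsin(sin φ₁ cos δ + cos φ₁ sin δ cos θ)
   = arcsin(0.88186·0.99997 + 0.47151·0.00807·0.36488) = 62.03336°
λ₂ = λ₁ + atan2(sin θ sin δ cos φ₁, cos δ − sin φ₁ sin φ₂) = -19.30015°

62.033°N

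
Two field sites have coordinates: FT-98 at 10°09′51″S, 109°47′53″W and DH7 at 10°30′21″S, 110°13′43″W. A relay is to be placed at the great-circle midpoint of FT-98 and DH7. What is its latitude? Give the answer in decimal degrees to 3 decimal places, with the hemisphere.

10.335°S

FT-98: φ = -10.16417°, λ = -109.79806°
DH7: φ = -10.50583°, λ = -110.22861°
Bx = cos φ₂ cos Δλ = 0.983209,  By = cos φ₂ sin Δλ = -0.007389
φₘ = atan2(sin φ₁ + sin φ₂, √((cos φ₁ + Bx)² + By²)) = -10.33507°
λₘ = λ₁ + atan2(By, cos φ₁ + Bx) = -110.01322°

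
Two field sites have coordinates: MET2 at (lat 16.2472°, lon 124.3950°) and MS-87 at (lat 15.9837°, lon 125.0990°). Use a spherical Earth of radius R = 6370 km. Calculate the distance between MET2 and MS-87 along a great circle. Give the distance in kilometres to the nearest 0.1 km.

80.7 km

Δφ = -0.2635°,  Δλ = 0.7040°
a = sin²(Δφ/2) + cos φ₁ cos φ₂ sin²(Δλ/2) = 0.000040
c = 2·arcsin(√a) = 0.012669 rad = 0.7259°
d = R·c = 6370 × 0.012669 = 80.7 km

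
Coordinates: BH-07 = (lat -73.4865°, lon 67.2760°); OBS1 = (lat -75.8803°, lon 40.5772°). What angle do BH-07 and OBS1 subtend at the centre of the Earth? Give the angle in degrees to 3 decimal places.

7.372°

Δφ = -2.3938°,  Δλ = -26.6988°
a = sin²(Δφ/2) + cos φ₁ cos φ₂ sin²(Δλ/2) = 0.004133
c = 2·arcsin(√a) = 0.128663 rad = 7.3718°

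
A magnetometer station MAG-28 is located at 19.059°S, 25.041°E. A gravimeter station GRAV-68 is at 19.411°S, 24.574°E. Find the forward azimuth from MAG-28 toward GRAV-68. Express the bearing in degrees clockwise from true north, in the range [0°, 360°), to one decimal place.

231.3°

Δλ = -0.4670°
y = sin Δλ · cos φ₂ = -0.007687
x = cos φ₁ sin φ₂ − sin φ₁ cos φ₂ cos Δλ = -0.006154
θ = atan2(y, x) = -128.6775° → 231.3225° (mod 360°)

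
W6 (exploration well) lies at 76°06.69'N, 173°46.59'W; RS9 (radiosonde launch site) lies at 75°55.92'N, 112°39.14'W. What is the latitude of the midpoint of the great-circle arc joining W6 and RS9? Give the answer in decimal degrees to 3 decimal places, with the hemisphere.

77.902°N

W6: φ = +76.11150°, λ = -173.77650°
RS9: φ = +75.93200°, λ = -112.65233°
Bx = cos φ₂ cos Δλ = 0.117383,  By = cos φ₂ sin Δλ = 0.212852
φₘ = atan2(sin φ₁ + sin φ₂, √((cos φ₁ + Bx)² + By²)) = 77.90198°
λₘ = λ₁ + atan2(By, cos φ₁ + Bx) = -143.00151°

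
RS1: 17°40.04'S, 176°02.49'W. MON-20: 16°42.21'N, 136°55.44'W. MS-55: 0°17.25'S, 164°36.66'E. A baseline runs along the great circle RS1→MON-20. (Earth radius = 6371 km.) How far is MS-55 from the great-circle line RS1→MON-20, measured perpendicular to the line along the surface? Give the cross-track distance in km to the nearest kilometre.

2818 km

RS1: φ = -17.66733°, λ = -176.04150°
MON-20: φ = +16.70350°, λ = -136.92400°
MS-55: φ = -0.28750°, λ = +164.61100°
δ₁₃ = central angle RS1→MS-55 = 0.449795 rad  (haversine)
θ₁₃ = bearing RS1→MS-55 = 310.361°,  θ₁₂ = bearing RS1→MON-20 = 50.429°
dₓₜ = R·arcsin(sin δ₁₃ · sin(θ₁₃ − θ₁₂)) = 6371·arcsin(0.43478·sin(259.932°)) = -2818.358 km
|dₓₜ| = 2818.358 km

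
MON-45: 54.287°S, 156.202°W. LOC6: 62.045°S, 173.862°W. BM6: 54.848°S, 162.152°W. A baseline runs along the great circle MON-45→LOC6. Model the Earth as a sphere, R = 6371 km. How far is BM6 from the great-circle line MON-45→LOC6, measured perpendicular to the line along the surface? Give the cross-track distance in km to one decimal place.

δ₁₃ = central angle MON-45→BM6 = 0.060976 rad  (haversine)
θ₁₃ = bearing MON-45→BM6 = 258.346°,  θ₁₂ = bearing MON-45→LOC6 = 222.921°
dₓₜ = R·arcsin(sin δ₁₃ · sin(θ₁₃ − θ₁₂)) = 6371·arcsin(0.06094·sin(35.425°)) = 225.086 km
|dₓₜ| = 225.086 km

225.1 km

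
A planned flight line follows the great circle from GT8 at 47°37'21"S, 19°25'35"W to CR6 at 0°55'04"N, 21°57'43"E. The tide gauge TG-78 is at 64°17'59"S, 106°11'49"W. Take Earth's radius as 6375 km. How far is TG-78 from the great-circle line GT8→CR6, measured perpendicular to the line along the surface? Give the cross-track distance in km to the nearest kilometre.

1068 km

GT8: φ = -47.62250°, λ = -19.42639°
CR6: φ = +0.91778°, λ = +21.96194°
TG-78: φ = -64.29972°, λ = -106.19694°
δ₁₃ = central angle GT8→TG-78 = 0.820154 rad  (haversine)
θ₁₃ = bearing GT8→TG-78 = 216.306°,  θ₁₂ = bearing GT8→CR6 = 49.483°
dₓₜ = R·arcsin(sin δ₁₃ · sin(θ₁₃ − θ₁₂)) = 6375·arcsin(0.73125·sin(166.823°)) = 1067.664 km
|dₓₜ| = 1067.664 km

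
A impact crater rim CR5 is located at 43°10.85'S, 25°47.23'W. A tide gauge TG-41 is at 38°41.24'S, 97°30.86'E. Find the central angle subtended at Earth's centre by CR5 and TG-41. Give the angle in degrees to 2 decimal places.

83.38°

CR5: φ = -43.18083°, λ = -25.78717°
TG-41: φ = -38.68733°, λ = +97.51433°
Δφ = 4.4935°,  Δλ = 123.3015°
a = sin²(Δφ/2) + cos φ₁ cos φ₂ sin²(Δλ/2) = 0.442386
c = 2·arcsin(√a) = 1.455312 rad = 83.3833°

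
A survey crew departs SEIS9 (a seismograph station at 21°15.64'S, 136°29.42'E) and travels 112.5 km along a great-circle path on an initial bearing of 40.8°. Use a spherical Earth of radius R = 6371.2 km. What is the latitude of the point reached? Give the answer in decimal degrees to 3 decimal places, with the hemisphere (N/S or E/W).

SEIS9: φ = -21.26067°, λ = +136.49033°
δ = d/R = 112.5/6371.2 = 0.017658 rad
φ₂ = arcsin(sin φ₁ cos δ + cos φ₁ sin δ cos θ)
   = arcsin(-0.36261·0.99984 + 0.93194·0.01766·0.75700) = -20.49335°
λ₂ = λ₁ + atan2(sin θ sin δ cos φ₁, cos δ − sin φ₁ sin φ₂) = 137.19605°

20.493°S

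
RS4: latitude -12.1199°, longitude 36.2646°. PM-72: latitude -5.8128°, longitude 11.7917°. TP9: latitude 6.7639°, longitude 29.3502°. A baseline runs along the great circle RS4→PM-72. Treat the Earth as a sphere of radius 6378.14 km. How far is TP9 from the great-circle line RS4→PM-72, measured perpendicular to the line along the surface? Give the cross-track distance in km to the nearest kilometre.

δ₁₃ = central angle RS4→TP9 = 0.350749 rad  (haversine)
θ₁₃ = bearing RS4→TP9 = 339.639°,  θ₁₂ = bearing RS4→PM-72 = 282.463°
dₓₜ = R·arcsin(sin δ₁₃ · sin(θ₁₃ − θ₁₂)) = 6378.14·arcsin(0.34360·sin(57.176°)) = 1868.236 km
|dₓₜ| = 1868.236 km

1868 km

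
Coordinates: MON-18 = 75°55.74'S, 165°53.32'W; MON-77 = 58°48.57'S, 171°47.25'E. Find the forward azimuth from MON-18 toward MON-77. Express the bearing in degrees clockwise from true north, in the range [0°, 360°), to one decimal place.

322.5°

MON-18: φ = -75.92900°, λ = -165.88867°
MON-77: φ = -58.80950°, λ = +171.78750°
Δλ = -22.3238°
y = sin Δλ · cos φ₂ = -0.196714
x = cos φ₁ sin φ₂ − sin φ₁ cos φ₂ cos Δλ = 0.256716
θ = atan2(y, x) = -37.4619° → 322.5381° (mod 360°)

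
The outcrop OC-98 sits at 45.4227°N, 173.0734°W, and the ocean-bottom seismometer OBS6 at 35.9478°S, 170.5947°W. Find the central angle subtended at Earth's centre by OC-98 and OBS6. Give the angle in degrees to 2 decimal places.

81.40°

Δφ = -81.3705°,  Δλ = 2.4787°
a = sin²(Δφ/2) + cos φ₁ cos φ₂ sin²(Δλ/2) = 0.425244
c = 2·arcsin(√a) = 1.420721 rad = 81.4013°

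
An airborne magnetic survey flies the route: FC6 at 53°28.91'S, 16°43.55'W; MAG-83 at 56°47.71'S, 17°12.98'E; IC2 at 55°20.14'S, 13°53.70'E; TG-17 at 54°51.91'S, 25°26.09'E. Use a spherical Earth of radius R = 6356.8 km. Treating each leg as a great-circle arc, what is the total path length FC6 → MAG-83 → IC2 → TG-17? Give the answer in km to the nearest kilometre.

FC6: φ = -53.48183°, λ = -16.72583°
MAG-83: φ = -56.79517°, λ = +17.21633°
IC2: φ = -55.33567°, λ = +13.89500°
TG-17: φ = -54.86517°, λ = +25.43483°
FC6→MAG-83: c = 0.339870 rad, d = 2160.48 km
MAG-83→IC2: c = 0.041176 rad, d = 261.75 km
IC2→TG-17: c = 0.115393 rad, d = 733.53 km
Total = 2160.48 + 261.75 + 733.53 = 3155.76 km

3156 km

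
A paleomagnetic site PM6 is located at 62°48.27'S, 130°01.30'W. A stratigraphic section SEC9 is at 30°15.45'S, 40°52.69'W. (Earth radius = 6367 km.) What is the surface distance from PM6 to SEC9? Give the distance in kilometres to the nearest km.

7000 km

PM6: φ = -62.80450°, λ = -130.02167°
SEC9: φ = -30.25750°, λ = -40.87817°
Δφ = 32.5470°,  Δλ = 89.1435°
a = sin²(Δφ/2) + cos φ₁ cos φ₂ sin²(Δλ/2) = 0.272958
c = 2·arcsin(√a) = 1.099452 rad = 62.9940°
d = R·c = 6367 × 1.099452 = 7000.2 km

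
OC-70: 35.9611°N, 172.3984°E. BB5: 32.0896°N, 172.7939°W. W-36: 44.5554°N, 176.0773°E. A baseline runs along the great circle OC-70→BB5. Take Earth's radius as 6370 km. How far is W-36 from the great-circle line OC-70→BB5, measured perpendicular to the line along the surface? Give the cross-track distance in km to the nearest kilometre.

δ₁₃ = central angle OC-70→W-36 = 0.157753 rad  (haversine)
θ₁₃ = bearing OC-70→W-36 = 16.920°,  θ₁₂ = bearing OC-70→BB5 = 103.253°
dₓₜ = R·arcsin(sin δ₁₃ · sin(θ₁₃ − θ₁₂)) = 6370·arcsin(0.15710·sin(-86.332°)) = -1002.814 km
|dₓₜ| = 1002.814 km

1003 km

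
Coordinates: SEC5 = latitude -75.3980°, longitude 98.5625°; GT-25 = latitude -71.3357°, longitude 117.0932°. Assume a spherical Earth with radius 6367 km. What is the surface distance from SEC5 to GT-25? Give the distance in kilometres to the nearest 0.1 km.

737.2 km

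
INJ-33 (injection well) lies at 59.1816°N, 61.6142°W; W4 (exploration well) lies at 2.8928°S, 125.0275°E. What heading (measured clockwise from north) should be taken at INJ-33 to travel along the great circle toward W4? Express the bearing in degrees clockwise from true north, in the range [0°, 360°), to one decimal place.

Δλ = -173.3583°
y = sin Δλ · cos φ₂ = -0.115513
x = cos φ₁ sin φ₂ − sin φ₁ cos φ₂ cos Δλ = 0.826089
θ = atan2(y, x) = -7.9601° → 352.0399° (mod 360°)

352.0°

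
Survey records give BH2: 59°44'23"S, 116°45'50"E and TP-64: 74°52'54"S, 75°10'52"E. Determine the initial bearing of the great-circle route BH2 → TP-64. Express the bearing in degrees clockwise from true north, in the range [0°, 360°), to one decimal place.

BH2: φ = -59.73972°, λ = +116.76389°
TP-64: φ = -74.88167°, λ = +75.18111°
Δλ = -41.5828°
y = sin Δλ · cos φ₂ = -0.173102
x = cos φ₁ sin φ₂ − sin φ₁ cos φ₂ cos Δλ = -0.317981
θ = atan2(y, x) = -151.4371° → 208.5629° (mod 360°)

208.6°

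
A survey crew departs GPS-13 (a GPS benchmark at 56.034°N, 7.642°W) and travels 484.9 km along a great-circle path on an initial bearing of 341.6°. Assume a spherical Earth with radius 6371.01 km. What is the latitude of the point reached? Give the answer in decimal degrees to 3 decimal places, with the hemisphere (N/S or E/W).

60.144°N

δ = d/R = 484.9/6371.01 = 0.076110 rad
φ₂ = arcsin(sin φ₁ cos δ + cos φ₁ sin δ cos θ)
   = arcsin(0.82937·0.99711 + 0.55870·0.07604·0.94888) = 60.14388°
λ₂ = λ₁ + atan2(sin θ sin δ cos φ₁, cos δ − sin φ₁ sin φ₂) = -10.40540°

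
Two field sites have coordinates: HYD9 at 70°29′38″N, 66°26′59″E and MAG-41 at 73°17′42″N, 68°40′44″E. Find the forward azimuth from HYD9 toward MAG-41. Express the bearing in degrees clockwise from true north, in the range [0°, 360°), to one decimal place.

HYD9: φ = +70.49389°, λ = +66.44972°
MAG-41: φ = +73.29500°, λ = +68.67889°
Δλ = 2.2292°
y = sin Δλ · cos φ₂ = 0.011181
x = cos φ₁ sin φ₂ − sin φ₁ cos φ₂ cos Δλ = 0.049074
θ = atan2(y, x) = 12.8346° → 12.8346° (mod 360°)

12.8°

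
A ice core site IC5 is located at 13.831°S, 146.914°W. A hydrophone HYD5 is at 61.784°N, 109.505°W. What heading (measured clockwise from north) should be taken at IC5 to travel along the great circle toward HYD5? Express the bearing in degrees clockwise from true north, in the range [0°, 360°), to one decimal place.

16.9°

Δλ = 37.4090°
y = sin Δλ · cos φ₂ = 0.287224
x = cos φ₁ sin φ₂ − sin φ₁ cos φ₂ cos Δλ = 0.945401
θ = atan2(y, x) = 16.8994° → 16.8994° (mod 360°)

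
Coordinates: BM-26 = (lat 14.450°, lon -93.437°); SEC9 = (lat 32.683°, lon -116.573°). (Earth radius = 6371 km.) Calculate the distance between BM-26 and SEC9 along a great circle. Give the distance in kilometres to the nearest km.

3096 km

Δφ = 18.2330°,  Δλ = -23.1360°
a = sin²(Δφ/2) + cos φ₁ cos φ₂ sin²(Δλ/2) = 0.057879
c = 2·arcsin(√a) = 0.485928 rad = 27.8416°
d = R·c = 6371 × 0.485928 = 3095.8 km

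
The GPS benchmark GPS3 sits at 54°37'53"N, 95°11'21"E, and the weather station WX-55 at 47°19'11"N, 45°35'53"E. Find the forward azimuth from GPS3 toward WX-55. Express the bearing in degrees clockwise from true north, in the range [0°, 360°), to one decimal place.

277.4°

GPS3: φ = +54.63139°, λ = +95.18917°
WX-55: φ = +47.31972°, λ = +45.59806°
Δλ = -49.5911°
y = sin Δλ · cos φ₂ = -0.516184
x = cos φ₁ sin φ₂ − sin φ₁ cos φ₂ cos Δλ = 0.067186
θ = atan2(y, x) = -82.5841° → 277.4159° (mod 360°)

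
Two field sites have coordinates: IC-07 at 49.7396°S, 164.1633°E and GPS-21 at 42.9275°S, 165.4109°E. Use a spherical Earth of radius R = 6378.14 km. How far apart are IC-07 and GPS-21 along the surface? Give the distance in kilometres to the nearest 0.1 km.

Δφ = 6.8121°,  Δλ = 1.2476°
a = sin²(Δφ/2) + cos φ₁ cos φ₂ sin²(Δλ/2) = 0.003586
c = 2·arcsin(√a) = 0.119836 rad = 6.8661°
d = R·c = 6378.14 × 0.119836 = 764.3 km

764.3 km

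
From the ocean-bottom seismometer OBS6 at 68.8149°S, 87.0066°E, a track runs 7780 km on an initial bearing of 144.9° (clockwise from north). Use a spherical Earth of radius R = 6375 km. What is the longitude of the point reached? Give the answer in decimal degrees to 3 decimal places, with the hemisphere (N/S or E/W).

135.345°W

δ = d/R = 7780/6375 = 1.220392 rad
φ₂ = arcsin(sin φ₁ cos δ + cos φ₁ sin δ cos θ)
   = arcsin(-0.93242·0.34328 + 0.36138·0.93923·-0.81815) = -36.71080°
λ₂ = λ₁ + atan2(sin θ sin δ cos φ₁, cos δ − sin φ₁ sin φ₂) = -135.34515°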